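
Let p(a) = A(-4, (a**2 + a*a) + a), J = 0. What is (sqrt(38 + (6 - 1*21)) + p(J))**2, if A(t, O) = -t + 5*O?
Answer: (4 + sqrt(23))**2 ≈ 77.367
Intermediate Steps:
p(a) = 4 + 5*a + 10*a**2 (p(a) = -1*(-4) + 5*((a**2 + a*a) + a) = 4 + 5*((a**2 + a**2) + a) = 4 + 5*(2*a**2 + a) = 4 + 5*(a + 2*a**2) = 4 + (5*a + 10*a**2) = 4 + 5*a + 10*a**2)
(sqrt(38 + (6 - 1*21)) + p(J))**2 = (sqrt(38 + (6 - 1*21)) + (4 + 5*0*(1 + 2*0)))**2 = (sqrt(38 + (6 - 21)) + (4 + 5*0*(1 + 0)))**2 = (sqrt(38 - 15) + (4 + 5*0*1))**2 = (sqrt(23) + (4 + 0))**2 = (sqrt(23) + 4)**2 = (4 + sqrt(23))**2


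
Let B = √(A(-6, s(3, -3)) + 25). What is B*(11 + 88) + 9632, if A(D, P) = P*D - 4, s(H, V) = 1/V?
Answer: 9632 + 99*√23 ≈ 10107.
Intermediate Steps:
A(D, P) = -4 + D*P (A(D, P) = D*P - 4 = -4 + D*P)
B = √23 (B = √((-4 - 6/(-3)) + 25) = √((-4 - 6*(-⅓)) + 25) = √((-4 + 2) + 25) = √(-2 + 25) = √23 ≈ 4.7958)
B*(11 + 88) + 9632 = √23*(11 + 88) + 9632 = √23*99 + 9632 = 99*√23 + 9632 = 9632 + 99*√23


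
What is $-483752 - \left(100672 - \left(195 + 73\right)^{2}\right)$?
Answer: $-512600$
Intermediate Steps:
$-483752 - \left(100672 - \left(195 + 73\right)^{2}\right) = -483752 - \left(100672 - 268^{2}\right) = -483752 + \left(71824 - 100672\right) = -483752 - 28848 = -512600$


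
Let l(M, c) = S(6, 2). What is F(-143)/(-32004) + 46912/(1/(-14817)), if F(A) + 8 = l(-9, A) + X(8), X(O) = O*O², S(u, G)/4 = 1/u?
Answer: -33368735563381/48006 ≈ -6.9510e+8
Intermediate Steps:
S(u, G) = 4/u
X(O) = O³
l(M, c) = ⅔ (l(M, c) = 4/6 = 4*(⅙) = ⅔)
F(A) = 1514/3 (F(A) = -8 + (⅔ + 8³) = -8 + (⅔ + 512) = -8 + 1538/3 = 1514/3)
F(-143)/(-32004) + 46912/(1/(-14817)) = (1514/3)/(-32004) + 46912/(1/(-14817)) = (1514/3)*(-1/32004) + 46912/(-1/14817) = -757/48006 + 46912*(-14817) = -757/48006 - 695095104 = -33368735563381/48006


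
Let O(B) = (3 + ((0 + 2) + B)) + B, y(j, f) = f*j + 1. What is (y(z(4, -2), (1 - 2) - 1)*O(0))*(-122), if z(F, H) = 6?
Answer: 6710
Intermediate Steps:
y(j, f) = 1 + f*j
O(B) = 5 + 2*B (O(B) = (3 + (2 + B)) + B = (5 + B) + B = 5 + 2*B)
(y(z(4, -2), (1 - 2) - 1)*O(0))*(-122) = ((1 + ((1 - 2) - 1)*6)*(5 + 2*0))*(-122) = ((1 + (-1 - 1)*6)*(5 + 0))*(-122) = ((1 - 2*6)*5)*(-122) = ((1 - 12)*5)*(-122) = -11*5*(-122) = -55*(-122) = 6710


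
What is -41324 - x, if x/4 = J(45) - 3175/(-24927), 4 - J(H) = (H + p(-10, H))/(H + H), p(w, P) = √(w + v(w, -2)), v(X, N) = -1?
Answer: -1030445026/24927 + 2*I*√11/45 ≈ -41339.0 + 0.14741*I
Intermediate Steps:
p(w, P) = √(-1 + w) (p(w, P) = √(w - 1) = √(-1 + w))
J(H) = 4 - (H + I*√11)/(2*H) (J(H) = 4 - (H + √(-1 - 10))/(H + H) = 4 - (H + √(-11))/(2*H) = 4 - (H + I*√11)*1/(2*H) = 4 - (H + I*√11)/(2*H))
x = 361678/24927 - 2*I*√11/45 (x = 4*((½)*(7*45 - I*√11)/45 - 3175/(-24927)) = 4*((½)*(1/45)*(315 - I*√11) - 3175*(-1/24927)) = 4*((7/2 - I*√11/90) + 3175/24927) = 4*(180839/49854 - I*√11/90) = 361678/24927 - 2*I*√11/45 ≈ 14.509 - 0.14741*I)
-41324 - x = -41324 - (361678/24927 - 2*I*√11/45) = -41324 + (-361678/24927 + 2*I*√11/45) = -1030445026/24927 + 2*I*√11/45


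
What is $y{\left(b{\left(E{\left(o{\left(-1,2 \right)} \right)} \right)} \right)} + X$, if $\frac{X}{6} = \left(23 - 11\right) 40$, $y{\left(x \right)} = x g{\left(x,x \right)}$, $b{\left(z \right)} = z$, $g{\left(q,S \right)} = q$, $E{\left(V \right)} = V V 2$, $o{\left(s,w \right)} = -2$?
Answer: $2944$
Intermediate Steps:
$E{\left(V \right)} = 2 V^{2}$ ($E{\left(V \right)} = V^{2} \cdot 2 = 2 V^{2}$)
$y{\left(x \right)} = x^{2}$ ($y{\left(x \right)} = x x = x^{2}$)
$X = 2880$ ($X = 6 \left(23 - 11\right) 40 = 6 \cdot 12 \cdot 40 = 6 \cdot 480 = 2880$)
$y{\left(b{\left(E{\left(o{\left(-1,2 \right)} \right)} \right)} \right)} + X = \left(2 \left(-2\right)^{2}\right)^{2} + 2880 = \left(2 \cdot 4\right)^{2} + 2880 = 8^{2} + 2880 = 64 + 2880 = 2944$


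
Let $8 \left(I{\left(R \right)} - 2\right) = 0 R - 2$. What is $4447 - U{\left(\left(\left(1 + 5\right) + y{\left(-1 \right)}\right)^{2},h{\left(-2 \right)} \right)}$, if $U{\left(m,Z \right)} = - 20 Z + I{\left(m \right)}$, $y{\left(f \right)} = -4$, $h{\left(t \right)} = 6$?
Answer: $\frac{18261}{4} \approx 4565.3$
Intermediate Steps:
$I{\left(R \right)} = \frac{7}{4}$ ($I{\left(R \right)} = 2 + \frac{0 R - 2}{8} = 2 + \frac{0 - 2}{8} = 2 + \frac{1}{8} \left(-2\right) = 2 - \frac{1}{4} = \frac{7}{4}$)
$U{\left(m,Z \right)} = \frac{7}{4} - 20 Z$ ($U{\left(m,Z \right)} = - 20 Z + \frac{7}{4} = \frac{7}{4} - 20 Z$)
$4447 - U{\left(\left(\left(1 + 5\right) + y{\left(-1 \right)}\right)^{2},h{\left(-2 \right)} \right)} = 4447 - \left(\frac{7}{4} - 120\right) = 4447 - - \frac{473}{4} = 4447 + \frac{473}{4} = \frac{18261}{4}$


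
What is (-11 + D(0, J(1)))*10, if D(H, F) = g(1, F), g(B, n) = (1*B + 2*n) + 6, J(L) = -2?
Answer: -80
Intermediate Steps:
g(B, n) = 6 + B + 2*n (g(B, n) = (B + 2*n) + 6 = 6 + B + 2*n)
D(H, F) = 7 + 2*F (D(H, F) = 6 + 1 + 2*F = 7 + 2*F)
(-11 + D(0, J(1)))*10 = (-11 + (7 + 2*(-2)))*10 = (-11 + (7 - 4))*10 = (-11 + 3)*10 = -8*10 = -80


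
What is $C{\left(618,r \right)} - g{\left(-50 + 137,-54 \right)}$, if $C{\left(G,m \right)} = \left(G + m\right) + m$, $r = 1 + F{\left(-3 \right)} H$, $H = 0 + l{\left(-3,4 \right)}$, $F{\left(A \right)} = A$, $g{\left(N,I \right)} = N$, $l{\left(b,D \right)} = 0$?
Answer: $533$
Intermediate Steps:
$H = 0$ ($H = 0 + 0 = 0$)
$r = 1$ ($r = 1 - 0 = 1 + 0 = 1$)
$C{\left(G,m \right)} = G + 2 m$
$C{\left(618,r \right)} - g{\left(-50 + 137,-54 \right)} = \left(618 + 2 \cdot 1\right) - \left(-50 + 137\right) = \left(618 + 2\right) - 87 = 620 - 87 = 533$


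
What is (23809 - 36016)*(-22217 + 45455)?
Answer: -283666266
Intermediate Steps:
(23809 - 36016)*(-22217 + 45455) = -12207*23238 = -283666266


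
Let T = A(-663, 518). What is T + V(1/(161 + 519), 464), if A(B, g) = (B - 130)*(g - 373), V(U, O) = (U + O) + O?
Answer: -77558759/680 ≈ -1.1406e+5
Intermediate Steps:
V(U, O) = U + 2*O (V(U, O) = (O + U) + O = U + 2*O)
A(B, g) = (-373 + g)*(-130 + B) (A(B, g) = (-130 + B)*(-373 + g) = (-373 + g)*(-130 + B))
T = -114985 (T = 48490 - 373*(-663) - 130*518 - 663*518 = 48490 + 247299 - 67340 - 343434 = -114985)
T + V(1/(161 + 519), 464) = -114985 + (1/(161 + 519) + 2*464) = -114985 + (1/680 + 928) = -114985 + 631041/680 = -77558759/680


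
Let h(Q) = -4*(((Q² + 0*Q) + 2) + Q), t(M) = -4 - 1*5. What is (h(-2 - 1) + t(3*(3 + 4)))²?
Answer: 1681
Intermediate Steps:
t(M) = -9 (t(M) = -4 - 5 = -9)
h(Q) = -8 - 4*Q - 4*Q² (h(Q) = -4*(((Q² + 0) + 2) + Q) = -4*((Q² + 2) + Q) = -4*((2 + Q²) + Q) = -4*(2 + Q + Q²) = -8 - 4*Q - 4*Q²)
(h(-2 - 1) + t(3*(3 + 4)))² = ((-8 - 4*(-2 - 1) - 4*(-2 - 1)²) - 9)² = ((-8 - 4*(-3) - 4*(-3)²) - 9)² = ((-8 + 12 - 4*9) - 9)² = ((-8 + 12 - 36) - 9)² = (-32 - 9)² = (-41)² = 1681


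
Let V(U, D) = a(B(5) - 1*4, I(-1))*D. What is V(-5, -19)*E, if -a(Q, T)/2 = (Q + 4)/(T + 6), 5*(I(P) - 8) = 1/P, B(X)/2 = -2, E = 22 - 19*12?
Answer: 156560/69 ≈ 2269.0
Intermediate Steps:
E = -206 (E = 22 - 228 = -206)
B(X) = -4 (B(X) = 2*(-2) = -4)
I(P) = 8 + 1/(5*P) (I(P) = 8 + (1/P)/5 = 8 + 1/(5*P))
a(Q, T) = -2*(4 + Q)/(6 + T) (a(Q, T) = -2*(Q + 4)/(T + 6) = -2*(4 + Q)/(6 + T))
V(U, D) = 40*D/69 (V(U, D) = (2*(-4 - (-4 - 1*4))/(6 + (8 + (⅕)/(-1))))*D = (2*(-4 - (-4 - 4))/(6 + (8 + (⅕)*(-1))))*D = (2*(-4 - 1*(-8))/(6 + (8 - ⅕)))*D = (2*(-4 + 8)/(6 + 39/5))*D = (2*4/(69/5))*D = (2*(5/69)*4)*D = 40*D/69)
V(-5, -19)*E = ((40/69)*(-19))*(-206) = -760/69*(-206) = 156560/69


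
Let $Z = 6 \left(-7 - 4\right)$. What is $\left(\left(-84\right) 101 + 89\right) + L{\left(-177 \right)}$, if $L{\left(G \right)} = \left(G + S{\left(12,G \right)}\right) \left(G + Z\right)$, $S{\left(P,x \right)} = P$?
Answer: $31700$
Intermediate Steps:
$Z = -66$ ($Z = 6 \left(-11\right) = -66$)
$L{\left(G \right)} = \left(-66 + G\right) \left(12 + G\right)$ ($L{\left(G \right)} = \left(G + 12\right) \left(G - 66\right) = \left(12 + G\right) \left(-66 + G\right) = \left(-66 + G\right) \left(12 + G\right)$)
$\left(\left(-84\right) 101 + 89\right) + L{\left(-177 \right)} = \left(\left(-84\right) 101 + 89\right) - \left(-8766 - 31329\right) = \left(-8484 + 89\right) + \left(-792 + 31329 + 9558\right) = -8395 + 40095 = 31700$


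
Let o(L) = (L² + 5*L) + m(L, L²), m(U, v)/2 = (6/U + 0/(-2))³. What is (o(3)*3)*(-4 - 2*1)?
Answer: -720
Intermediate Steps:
m(U, v) = 432/U³ (m(U, v) = 2*(6/U + 0/(-2))³ = 2*(6/U + 0*(-½))³ = 2*(6/U + 0)³ = 2*(6/U)³ = 2*(216/U³) = 432/U³)
o(L) = L² + 5*L + 432/L³ (o(L) = (L² + 5*L) + 432/L³ = L² + 5*L + 432/L³)
(o(3)*3)*(-4 - 2*1) = (((432 + 3⁴*(5 + 3))/3³)*3)*(-4 - 2*1) = (((432 + 81*8)/27)*3)*(-4 - 2) = (((432 + 648)/27)*3)*(-6) = (((1/27)*1080)*3)*(-6) = (40*3)*(-6) = 120*(-6) = -720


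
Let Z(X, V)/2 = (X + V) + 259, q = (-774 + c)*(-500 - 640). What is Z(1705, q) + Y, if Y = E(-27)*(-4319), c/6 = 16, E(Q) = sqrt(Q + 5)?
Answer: 1549768 - 4319*I*sqrt(22) ≈ 1.5498e+6 - 20258.0*I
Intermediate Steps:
E(Q) = sqrt(5 + Q)
c = 96 (c = 6*16 = 96)
Y = -4319*I*sqrt(22) (Y = sqrt(5 - 27)*(-4319) = sqrt(-22)*(-4319) = (I*sqrt(22))*(-4319) = -4319*I*sqrt(22) ≈ -20258.0*I)
q = 772920 (q = (-774 + 96)*(-500 - 640) = -678*(-1140) = 772920)
Z(X, V) = 518 + 2*V + 2*X (Z(X, V) = 2*((X + V) + 259) = 2*((V + X) + 259) = 2*(259 + V + X) = 518 + 2*V + 2*X)
Z(1705, q) + Y = (518 + 2*772920 + 2*1705) - 4319*I*sqrt(22) = (518 + 1545840 + 3410) - 4319*I*sqrt(22) = 1549768 - 4319*I*sqrt(22)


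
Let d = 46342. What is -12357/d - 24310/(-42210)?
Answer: 60498505/195609582 ≈ 0.30928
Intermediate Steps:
-12357/d - 24310/(-42210) = -12357/46342 - 24310/(-42210) = -12357*1/46342 - 24310*(-1/42210) = -12357/46342 + 2431/4221 = 60498505/195609582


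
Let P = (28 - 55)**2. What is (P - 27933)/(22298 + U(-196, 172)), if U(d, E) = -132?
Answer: -13602/11083 ≈ -1.2273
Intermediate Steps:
P = 729 (P = (-27)**2 = 729)
(P - 27933)/(22298 + U(-196, 172)) = (729 - 27933)/(22298 - 132) = -27204/22166 = -27204*1/22166 = -13602/11083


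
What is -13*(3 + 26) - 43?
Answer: -420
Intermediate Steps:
-13*(3 + 26) - 43 = -13*29 - 43 = -377 - 43 = -420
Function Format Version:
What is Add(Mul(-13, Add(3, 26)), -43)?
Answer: -420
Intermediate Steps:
Add(Mul(-13, Add(3, 26)), -43) = Add(Mul(-13, 29), -43) = Add(-377, -43) = -420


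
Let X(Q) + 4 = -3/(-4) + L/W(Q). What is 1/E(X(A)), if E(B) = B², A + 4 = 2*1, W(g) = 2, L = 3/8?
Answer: 256/2401 ≈ 0.10662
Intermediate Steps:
L = 3/8 (L = 3*(⅛) = 3/8 ≈ 0.37500)
A = -2 (A = -4 + 2*1 = -4 + 2 = -2)
X(Q) = -49/16 (X(Q) = -4 + (-3/(-4) + (3/8)/2) = -4 + (-3*(-¼) + (3/8)*(½)) = -4 + (¾ + 3/16) = -4 + 15/16 = -49/16)
1/E(X(A)) = 1/((-49/16)²) = 1/(2401/256) = 256/2401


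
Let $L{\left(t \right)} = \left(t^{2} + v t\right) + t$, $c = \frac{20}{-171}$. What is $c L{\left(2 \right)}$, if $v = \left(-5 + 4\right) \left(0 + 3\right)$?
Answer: $0$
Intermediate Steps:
$v = -3$ ($v = \left(-1\right) 3 = -3$)
$c = - \frac{20}{171}$ ($c = 20 \left(- \frac{1}{171}\right) = - \frac{20}{171} \approx -0.11696$)
$L{\left(t \right)} = t^{2} - 2 t$ ($L{\left(t \right)} = \left(t^{2} - 3 t\right) + t = t^{2} - 2 t$)
$c L{\left(2 \right)} = - \frac{20 \cdot 2 \left(-2 + 2\right)}{171} = - \frac{20 \cdot 2 \cdot 0}{171} = \left(- \frac{20}{171}\right) 0 = 0$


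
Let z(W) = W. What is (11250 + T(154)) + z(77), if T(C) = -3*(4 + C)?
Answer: 10853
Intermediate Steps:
T(C) = -12 - 3*C
(11250 + T(154)) + z(77) = (11250 + (-12 - 3*154)) + 77 = (11250 + (-12 - 462)) + 77 = (11250 - 474) + 77 = 10776 + 77 = 10853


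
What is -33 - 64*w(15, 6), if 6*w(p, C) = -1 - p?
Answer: 413/3 ≈ 137.67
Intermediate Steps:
w(p, C) = -1/6 - p/6 (w(p, C) = (-1 - p)/6 = -1/6 - p/6)
-33 - 64*w(15, 6) = -33 - 64*(-1/6 - 1/6*15) = -33 - 64*(-1/6 - 5/2) = -33 - 64*(-8/3) = -33 + 512/3 = 413/3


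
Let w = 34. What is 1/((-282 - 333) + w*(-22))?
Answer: -1/1363 ≈ -0.00073368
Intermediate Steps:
1/((-282 - 333) + w*(-22)) = 1/((-282 - 333) + 34*(-22)) = 1/(-615 - 748) = 1/(-1363) = -1/1363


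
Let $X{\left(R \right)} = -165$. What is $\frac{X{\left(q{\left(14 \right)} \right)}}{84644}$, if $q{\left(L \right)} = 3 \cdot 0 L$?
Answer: $- \frac{165}{84644} \approx -0.0019493$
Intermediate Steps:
$q{\left(L \right)} = 0$ ($q{\left(L \right)} = 0 L = 0$)
$\frac{X{\left(q{\left(14 \right)} \right)}}{84644} = - \frac{165}{84644}$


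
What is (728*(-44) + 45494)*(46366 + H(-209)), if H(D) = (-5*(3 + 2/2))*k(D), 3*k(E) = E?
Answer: 1928808436/3 ≈ 6.4294e+8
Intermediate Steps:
k(E) = E/3
H(D) = -20*D/3 (H(D) = (-5*(3 + 2/2))*(D/3) = (-5*(3 + 2*(1/2)))*(D/3) = (-5*(3 + 1))*(D/3) = (-5*4)*(D/3) = -20*D/3)
(728*(-44) + 45494)*(46366 + H(-209)) = (728*(-44) + 45494)*(46366 - 20/3*(-209)) = (-32032 + 45494)*(46366 + 4180/3) = 13462*(143278/3) = 1928808436/3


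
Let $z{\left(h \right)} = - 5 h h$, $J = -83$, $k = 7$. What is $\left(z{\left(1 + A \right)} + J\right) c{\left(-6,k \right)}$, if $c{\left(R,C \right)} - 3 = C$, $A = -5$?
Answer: $-1630$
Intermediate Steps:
$c{\left(R,C \right)} = 3 + C$
$z{\left(h \right)} = - 5 h^{2}$
$\left(z{\left(1 + A \right)} + J\right) c{\left(-6,k \right)} = \left(- 5 \left(1 - 5\right)^{2} - 83\right) \left(3 + 7\right) = \left(- 5 \left(-4\right)^{2} - 83\right) 10 = \left(\left(-5\right) 16 - 83\right) 10 = \left(-80 - 83\right) 10 = \left(-163\right) 10 = -1630$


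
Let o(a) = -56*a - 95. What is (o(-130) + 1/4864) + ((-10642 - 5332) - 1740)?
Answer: -51213055/4864 ≈ -10529.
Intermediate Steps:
o(a) = -95 - 56*a
(o(-130) + 1/4864) + ((-10642 - 5332) - 1740) = ((-95 - 56*(-130)) + 1/4864) + ((-10642 - 5332) - 1740) = ((-95 + 7280) + 1/4864) + (-15974 - 1740) = (7185 + 1/4864) - 17714 = 34947841/4864 - 17714 = -51213055/4864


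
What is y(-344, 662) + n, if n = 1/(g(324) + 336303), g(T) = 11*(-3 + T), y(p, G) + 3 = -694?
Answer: -236864297/339834 ≈ -697.00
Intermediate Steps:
y(p, G) = -697 (y(p, G) = -3 - 694 = -697)
g(T) = -33 + 11*T
n = 1/339834 (n = 1/((-33 + 11*324) + 336303) = 1/((-33 + 3564) + 336303) = 1/(3531 + 336303) = 1/339834 ≈ 2.9426e-6)
y(-344, 662) + n = -697 + 1/339834 = -236864297/339834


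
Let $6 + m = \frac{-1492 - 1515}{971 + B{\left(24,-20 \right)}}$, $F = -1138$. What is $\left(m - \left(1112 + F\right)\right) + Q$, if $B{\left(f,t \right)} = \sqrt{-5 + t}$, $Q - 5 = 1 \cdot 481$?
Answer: $\frac{474170399}{942866} + \frac{15035 i}{942866} \approx 502.9 + 0.015946 i$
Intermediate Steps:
$Q = 486$ ($Q = 5 + 1 \cdot 481 = 5 + 481 = 486$)
$m = -6 - \frac{3007 \left(971 - 5 i\right)}{942866}$ ($m = -6 + \frac{-1492 - 1515}{971 + \sqrt{-5 - 20}} = -6 - \frac{3007}{971 + \sqrt{-25}} = -6 - \frac{3007}{971 + 5 i} = -6 - 3007 \frac{971 - 5 i}{942866} = -6 - \frac{3007 \left(971 - 5 i\right)}{942866} \approx -9.0967 + 0.015946 i$)
$\left(m - \left(1112 + F\right)\right) + Q = \left(\left(- \frac{8576993}{942866} + \frac{15035 i}{942866}\right) - -26\right) + 486 = \left(\left(- \frac{8576993}{942866} + \frac{15035 i}{942866}\right) + \left(-1112 + 1138\right)\right) + 486 = \left(\left(- \frac{8576993}{942866} + \frac{15035 i}{942866}\right) + 26\right) + 486 = \left(\frac{15937523}{942866} + \frac{15035 i}{942866}\right) + 486 = \frac{474170399}{942866} + \frac{15035 i}{942866}$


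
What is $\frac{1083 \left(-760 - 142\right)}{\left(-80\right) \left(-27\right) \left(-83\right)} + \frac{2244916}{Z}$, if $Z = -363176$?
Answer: $- \frac{993630293}{1356462360} \approx -0.73252$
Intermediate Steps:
$\frac{1083 \left(-760 - 142\right)}{\left(-80\right) \left(-27\right) \left(-83\right)} + \frac{2244916}{Z} = \frac{1083 \left(-760 - 142\right)}{\left(-80\right) \left(-27\right) \left(-83\right)} + \frac{2244916}{-363176} = \frac{1083 \left(-902\right)}{2160 \left(-83\right)} + 2244916 \left(- \frac{1}{363176}\right) = - \frac{976866}{-179280} - \frac{561229}{90794} = \left(-976866\right) \left(- \frac{1}{179280}\right) - \frac{561229}{90794} = \frac{162811}{29880} - \frac{561229}{90794} = - \frac{993630293}{1356462360}$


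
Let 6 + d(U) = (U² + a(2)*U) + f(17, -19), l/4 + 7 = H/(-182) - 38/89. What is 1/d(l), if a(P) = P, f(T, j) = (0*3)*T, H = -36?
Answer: 65593801/50660696802 ≈ 0.0012948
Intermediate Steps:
f(T, j) = 0 (f(T, j) = 0*T = 0)
l = -234196/8099 (l = -28 + 4*(-36/(-182) - 38/89) = -28 + 4*(-36*(-1/182) - 38*1/89) = -28 + 4*(18/91 - 38/89) = -28 + 4*(-1856/8099) = -28 - 7424/8099 = -234196/8099 ≈ -28.917)
d(U) = -6 + U² + 2*U (d(U) = -6 + ((U² + 2*U) + 0) = -6 + (U² + 2*U) = -6 + U² + 2*U)
1/d(l) = 1/(-6 + (-234196/8099)² + 2*(-234196/8099)) = 1/(-6 + 54847766416/65593801 - 468392/8099) = 1/(50660696802/65593801) = 65593801/50660696802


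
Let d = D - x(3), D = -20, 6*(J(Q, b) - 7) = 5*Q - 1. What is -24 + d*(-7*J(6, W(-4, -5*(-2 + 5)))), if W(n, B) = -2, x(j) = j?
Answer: 11287/6 ≈ 1881.2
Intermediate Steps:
J(Q, b) = 41/6 + 5*Q/6 (J(Q, b) = 7 + (5*Q - 1)/6 = 7 + (-1 + 5*Q)/6 = 7 + (-⅙ + 5*Q/6) = 41/6 + 5*Q/6)
d = -23 (d = -20 - 1*3 = -20 - 3 = -23)
-24 + d*(-7*J(6, W(-4, -5*(-2 + 5)))) = -24 - (-161)*(41/6 + (⅚)*6) = -24 - (-161)*(41/6 + 5) = -24 - (-161)*71/6 = -24 - 23*(-497/6) = -24 + 11431/6 = 11287/6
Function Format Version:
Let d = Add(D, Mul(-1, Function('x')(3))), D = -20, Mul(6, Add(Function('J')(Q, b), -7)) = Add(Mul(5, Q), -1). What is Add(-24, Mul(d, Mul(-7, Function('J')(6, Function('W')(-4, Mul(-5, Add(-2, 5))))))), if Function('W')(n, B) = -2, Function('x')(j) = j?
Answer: Rational(11287, 6) ≈ 1881.2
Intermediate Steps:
Function('J')(Q, b) = Add(Rational(41, 6), Mul(Rational(5, 6), Q)) (Function('J')(Q, b) = Add(7, Mul(Rational(1, 6), Add(Mul(5, Q), -1))) = Add(7, Mul(Rational(1, 6), Add(-1, Mul(5, Q)))) = Add(7, Add(Rational(-1, 6), Mul(Rational(5, 6), Q))) = Add(Rational(41, 6), Mul(Rational(5, 6), Q)))
d = -23 (d = Add(-20, Mul(-1, 3)) = Add(-20, -3) = -23)
Add(-24, Mul(d, Mul(-7, Function('J')(6, Function('W')(-4, Mul(-5, Add(-2, 5))))))) = Add(-24, Mul(-23, Mul(-7, Add(Rational(41, 6), Mul(Rational(5, 6), 6))))) = Add(-24, Mul(-23, Mul(-7, Add(Rational(41, 6), 5)))) = Add(-24, Mul(-23, Mul(-7, Rational(71, 6)))) = Add(-24, Mul(-23, Rational(-497, 6))) = Add(-24, Rational(11431, 6)) = Rational(11287, 6)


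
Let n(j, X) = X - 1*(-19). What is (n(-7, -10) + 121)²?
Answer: 16900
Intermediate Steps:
n(j, X) = 19 + X (n(j, X) = X + 19 = 19 + X)
(n(-7, -10) + 121)² = ((19 - 10) + 121)² = (9 + 121)² = 130² = 16900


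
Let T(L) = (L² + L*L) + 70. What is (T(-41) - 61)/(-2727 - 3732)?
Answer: -3371/6459 ≈ -0.52191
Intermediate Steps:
T(L) = 70 + 2*L² (T(L) = (L² + L²) + 70 = 2*L² + 70 = 70 + 2*L²)
(T(-41) - 61)/(-2727 - 3732) = ((70 + 2*(-41)²) - 61)/(-2727 - 3732) = ((70 + 2*1681) - 61)/(-6459) = ((70 + 3362) - 61)*(-1/6459) = (3432 - 61)*(-1/6459) = 3371*(-1/6459) = -3371/6459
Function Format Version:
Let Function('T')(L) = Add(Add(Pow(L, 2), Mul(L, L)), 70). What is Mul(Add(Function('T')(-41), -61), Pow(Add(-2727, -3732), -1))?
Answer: Rational(-3371, 6459) ≈ -0.52191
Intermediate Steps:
Function('T')(L) = Add(70, Mul(2, Pow(L, 2))) (Function('T')(L) = Add(Add(Pow(L, 2), Pow(L, 2)), 70) = Add(Mul(2, Pow(L, 2)), 70) = Add(70, Mul(2, Pow(L, 2))))
Mul(Add(Function('T')(-41), -61), Pow(Add(-2727, -3732), -1)) = Mul(Add(Add(70, Mul(2, Pow(-41, 2))), -61), Pow(Add(-2727, -3732), -1)) = Mul(Add(Add(70, Mul(2, 1681)), -61), Pow(-6459, -1)) = Mul(Add(Add(70, 3362), -61), Rational(-1, 6459)) = Mul(Add(3432, -61), Rational(-1, 6459)) = Mul(3371, Rational(-1, 6459)) = Rational(-3371, 6459)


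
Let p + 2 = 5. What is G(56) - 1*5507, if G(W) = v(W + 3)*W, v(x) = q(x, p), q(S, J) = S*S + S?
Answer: 192733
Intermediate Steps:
p = 3 (p = -2 + 5 = 3)
q(S, J) = S + S**2 (q(S, J) = S**2 + S = S + S**2)
v(x) = x*(1 + x)
G(W) = W*(3 + W)*(4 + W) (G(W) = ((W + 3)*(1 + (W + 3)))*W = ((3 + W)*(1 + (3 + W)))*W = ((3 + W)*(4 + W))*W = W*(3 + W)*(4 + W))
G(56) - 1*5507 = 56*(3 + 56)*(4 + 56) - 1*5507 = 56*59*60 - 5507 = 198240 - 5507 = 192733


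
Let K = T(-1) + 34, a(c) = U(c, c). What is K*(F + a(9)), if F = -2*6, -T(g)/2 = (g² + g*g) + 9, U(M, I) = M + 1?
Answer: -24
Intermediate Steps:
U(M, I) = 1 + M
a(c) = 1 + c
T(g) = -18 - 4*g² (T(g) = -2*((g² + g*g) + 9) = -2*((g² + g²) + 9) = -2*(2*g² + 9) = -2*(9 + 2*g²) = -18 - 4*g²)
F = -12
K = 12 (K = (-18 - 4*(-1)²) + 34 = (-18 - 4*1) + 34 = (-18 - 4) + 34 = -22 + 34 = 12)
K*(F + a(9)) = 12*(-12 + (1 + 9)) = 12*(-12 + 10) = 12*(-2) = -24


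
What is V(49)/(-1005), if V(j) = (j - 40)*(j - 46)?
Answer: -9/335 ≈ -0.026866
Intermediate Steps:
V(j) = (-46 + j)*(-40 + j) (V(j) = (-40 + j)*(-46 + j) = (-46 + j)*(-40 + j))
V(49)/(-1005) = (1840 + 49**2 - 86*49)/(-1005) = (1840 + 2401 - 4214)*(-1/1005) = 27*(-1/1005) = -9/335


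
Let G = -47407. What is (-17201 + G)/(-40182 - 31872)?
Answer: 10768/12009 ≈ 0.89666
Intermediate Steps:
(-17201 + G)/(-40182 - 31872) = (-17201 - 47407)/(-40182 - 31872) = -64608/(-72054) = -64608*(-1/72054) = 10768/12009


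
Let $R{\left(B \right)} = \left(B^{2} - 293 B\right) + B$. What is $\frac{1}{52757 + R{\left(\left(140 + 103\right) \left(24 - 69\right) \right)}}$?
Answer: $\frac{1}{122820002} \approx 8.142 \cdot 10^{-9}$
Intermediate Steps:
$R{\left(B \right)} = B^{2} - 292 B$
$\frac{1}{52757 + R{\left(\left(140 + 103\right) \left(24 - 69\right) \right)}} = \frac{1}{52757 + \left(140 + 103\right) \left(24 - 69\right) \left(-292 + \left(140 + 103\right) \left(24 - 69\right)\right)} = \frac{1}{52757 + 243 \left(-45\right) \left(-292 + 243 \left(-45\right)\right)} = \frac{1}{52757 - 10935 \left(-292 - 10935\right)} = \frac{1}{52757 - -122767245} = \frac{1}{52757 + 122767245} = \frac{1}{122820002}$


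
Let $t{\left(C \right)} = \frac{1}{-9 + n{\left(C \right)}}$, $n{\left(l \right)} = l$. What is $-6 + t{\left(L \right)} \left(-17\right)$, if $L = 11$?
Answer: $- \frac{29}{2} \approx -14.5$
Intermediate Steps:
$t{\left(C \right)} = \frac{1}{-9 + C}$
$-6 + t{\left(L \right)} \left(-17\right) = -6 + \frac{1}{-9 + 11} \left(-17\right) = -6 + \frac{1}{2} \left(-17\right) = -6 - \frac{17}{2} = - \frac{29}{2}$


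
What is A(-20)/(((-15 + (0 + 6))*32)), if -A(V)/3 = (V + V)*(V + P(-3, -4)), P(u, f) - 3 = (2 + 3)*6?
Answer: -65/12 ≈ -5.4167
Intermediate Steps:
P(u, f) = 33 (P(u, f) = 3 + (2 + 3)*6 = 3 + 5*6 = 3 + 30 = 33)
A(V) = -6*V*(33 + V) (A(V) = -3*(V + V)*(V + 33) = -3*2*V*(33 + V) = -6*V*(33 + V))
A(-20)/(((-15 + (0 + 6))*32)) = (-6*(-20)*(33 - 20))/(((-15 + (0 + 6))*32)) = (-6*(-20)*13)/(((-15 + 6)*32)) = 1560/((-9*32)) = 1560/(-288) = 1560*(-1/288) = -65/12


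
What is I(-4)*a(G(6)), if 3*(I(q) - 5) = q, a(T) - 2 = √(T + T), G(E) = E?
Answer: 22/3 + 22*√3/3 ≈ 20.035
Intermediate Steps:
a(T) = 2 + √2*√T (a(T) = 2 + √(T + T) = 2 + √(2*T) = 2 + √2*√T)
I(q) = 5 + q/3
I(-4)*a(G(6)) = (5 + (⅓)*(-4))*(2 + √2*√6) = (5 - 4/3)*(2 + 2*√3) = 11*(2 + 2*√3)/3 = 22/3 + 22*√3/3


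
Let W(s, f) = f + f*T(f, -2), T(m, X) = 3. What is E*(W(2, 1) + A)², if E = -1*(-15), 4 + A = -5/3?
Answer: 125/3 ≈ 41.667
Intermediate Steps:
W(s, f) = 4*f (W(s, f) = f + f*3 = f + 3*f = 4*f)
A = -17/3 (A = -4 - 5/3 = -17/3 ≈ -5.6667)
E = 15
E*(W(2, 1) + A)² = 15*(4*1 - 17/3)² = 15*(4 - 17/3)² = 15*(-5/3)² = 15*(25/9) = 125/3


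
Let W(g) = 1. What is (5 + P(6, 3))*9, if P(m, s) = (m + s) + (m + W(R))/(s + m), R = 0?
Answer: 133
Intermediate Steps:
P(m, s) = m + s + (1 + m)/(m + s) (P(m, s) = (m + s) + (m + 1)/(s + m) = (m + s) + (1 + m)/(m + s) = m + s + (1 + m)/(m + s))
(5 + P(6, 3))*9 = (5 + (1 + 6 + 6² + 3² + 2*6*3)/(6 + 3))*9 = (5 + (1 + 6 + 36 + 9 + 36)/9)*9 = (5 + (⅑)*88)*9 = (5 + 88/9)*9 = (133/9)*9 = 133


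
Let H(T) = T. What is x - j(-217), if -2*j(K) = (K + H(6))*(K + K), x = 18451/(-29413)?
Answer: 1346714580/29413 ≈ 45786.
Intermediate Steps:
x = -18451/29413 (x = 18451*(-1/29413) = -18451/29413 ≈ -0.62731)
j(K) = -K*(6 + K) (j(K) = -(K + 6)*(K + K)/2 = -(6 + K)*2*K/2 = -K*(6 + K))
x - j(-217) = -18451/29413 - (-1)*(-217)*(6 - 217) = -18451/29413 - (-1)*(-217)*(-211) = -18451/29413 - 1*(-45787) = -18451/29413 + 45787 = 1346714580/29413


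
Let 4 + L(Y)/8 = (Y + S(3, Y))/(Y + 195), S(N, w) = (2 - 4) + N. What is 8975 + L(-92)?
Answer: 920401/103 ≈ 8935.9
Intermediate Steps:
S(N, w) = -2 + N
L(Y) = -32 + 8*(1 + Y)/(195 + Y) (L(Y) = -32 + 8*((Y + (-2 + 3))/(Y + 195)) = -32 + 8*((Y + 1)/(195 + Y)) = -32 + 8*((1 + Y)/(195 + Y)) = -32 + 8*(1 + Y)/(195 + Y))
8975 + L(-92) = 8975 + 8*(-779 - 3*(-92))/(195 - 92) = 8975 + 8*(-779 + 276)/103 = 8975 + 8*(1/103)*(-503) = 8975 - 4024/103 = 920401/103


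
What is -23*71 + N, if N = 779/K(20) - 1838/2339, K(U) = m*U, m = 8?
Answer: -609605919/374240 ≈ -1628.9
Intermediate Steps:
K(U) = 8*U
N = 1528001/374240 (N = 779/((8*20)) - 1838/2339 = 779/160 - 1838*1/2339 = 779*(1/160) - 1838/2339 = 779/160 - 1838/2339 = 1528001/374240 ≈ 4.0829)
-23*71 + N = -23*71 + 1528001/374240 = -1633 + 1528001/374240 = -609605919/374240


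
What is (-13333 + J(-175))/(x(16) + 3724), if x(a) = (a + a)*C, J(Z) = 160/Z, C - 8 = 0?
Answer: -466687/139300 ≈ -3.3502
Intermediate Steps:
C = 8 (C = 8 + 0 = 8)
x(a) = 16*a (x(a) = (a + a)*8 = (2*a)*8 = 16*a)
(-13333 + J(-175))/(x(16) + 3724) = (-13333 + 160/(-175))/(16*16 + 3724) = (-13333 + 160*(-1/175))/(256 + 3724) = (-13333 - 32/35)/3980 = -466687/35*1/3980 = -466687/139300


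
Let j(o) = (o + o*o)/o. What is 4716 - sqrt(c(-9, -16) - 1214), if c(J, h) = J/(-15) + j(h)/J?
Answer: 4716 - 16*I*sqrt(1065)/15 ≈ 4716.0 - 34.81*I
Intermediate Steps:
j(o) = (o + o**2)/o
c(J, h) = -J/15 + (1 + h)/J (c(J, h) = J/(-15) + (1 + h)/J = J*(-1/15) + (1 + h)/J = -J/15 + (1 + h)/J)
4716 - sqrt(c(-9, -16) - 1214) = 4716 - sqrt((1 - 16 - 1/15*(-9)**2)/(-9) - 1214) = 4716 - sqrt(-(1 - 16 - 1/15*81)/9 - 1214) = 4716 - sqrt(-(1 - 16 - 27/5)/9 - 1214) = 4716 - sqrt(-1/9*(-102/5) - 1214) = 4716 - sqrt(34/15 - 1214) = 4716 - sqrt(-18176/15) = 4716 - 16*I*sqrt(1065)/15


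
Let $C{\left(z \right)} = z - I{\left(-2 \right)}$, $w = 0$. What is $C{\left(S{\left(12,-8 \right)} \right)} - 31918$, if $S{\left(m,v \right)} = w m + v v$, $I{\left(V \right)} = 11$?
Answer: $-31865$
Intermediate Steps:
$S{\left(m,v \right)} = v^{2}$ ($S{\left(m,v \right)} = 0 m + v v = 0 + v^{2} = v^{2}$)
$C{\left(z \right)} = -11 + z$ ($C{\left(z \right)} = z - 11 = -11 + z$)
$C{\left(S{\left(12,-8 \right)} \right)} - 31918 = \left(-11 + \left(-8\right)^{2}\right) - 31918 = \left(-11 + 64\right) - 31918 = 53 - 31918 = -31865$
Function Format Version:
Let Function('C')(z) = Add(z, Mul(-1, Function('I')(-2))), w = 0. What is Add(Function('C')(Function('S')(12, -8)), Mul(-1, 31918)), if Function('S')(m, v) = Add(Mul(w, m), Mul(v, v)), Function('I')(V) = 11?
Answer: -31865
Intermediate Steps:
Function('S')(m, v) = Pow(v, 2) (Function('S')(m, v) = Add(Mul(0, m), Mul(v, v)) = Add(0, Pow(v, 2)) = Pow(v, 2))
Function('C')(z) = Add(-11, z) (Function('C')(z) = Add(z, Mul(-1, 11)) = Add(z, -11) = Add(-11, z))
Add(Function('C')(Function('S')(12, -8)), Mul(-1, 31918)) = Add(Add(-11, Pow(-8, 2)), Mul(-1, 31918)) = Add(Add(-11, 64), -31918) = Add(53, -31918) = -31865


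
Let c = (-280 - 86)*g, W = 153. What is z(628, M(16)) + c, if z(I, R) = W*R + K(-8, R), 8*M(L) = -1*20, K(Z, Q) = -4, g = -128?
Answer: 92923/2 ≈ 46462.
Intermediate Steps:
M(L) = -5/2 (M(L) = (-1*20)/8 = (⅛)*(-20) = -5/2)
c = 46848 (c = (-280 - 86)*(-128) = -366*(-128) = 46848)
z(I, R) = -4 + 153*R (z(I, R) = 153*R - 4 = -4 + 153*R)
z(628, M(16)) + c = (-4 + 153*(-5/2)) + 46848 = (-4 - 765/2) + 46848 = -773/2 + 46848 = 92923/2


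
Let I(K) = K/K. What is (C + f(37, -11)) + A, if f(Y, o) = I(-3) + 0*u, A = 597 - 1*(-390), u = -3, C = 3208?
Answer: 4196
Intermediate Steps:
I(K) = 1
A = 987 (A = 597 + 390 = 987)
f(Y, o) = 1 (f(Y, o) = 1 + 0*(-3) = 1 + 0 = 1)
(C + f(37, -11)) + A = (3208 + 1) + 987 = 3209 + 987 = 4196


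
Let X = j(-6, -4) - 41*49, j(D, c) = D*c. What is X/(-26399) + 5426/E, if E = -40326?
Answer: -31596932/532283037 ≈ -0.059361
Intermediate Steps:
X = -1985 (X = -6*(-4) - 41*49 = 24 - 2009 = -1985)
X/(-26399) + 5426/E = -1985/(-26399) + 5426/(-40326) = -1985*(-1/26399) + 5426*(-1/40326) = 1985/26399 - 2713/20163 = -31596932/532283037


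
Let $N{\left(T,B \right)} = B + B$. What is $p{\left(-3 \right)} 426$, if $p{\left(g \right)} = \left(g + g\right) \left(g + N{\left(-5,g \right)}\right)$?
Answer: $23004$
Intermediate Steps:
$N{\left(T,B \right)} = 2 B$
$p{\left(g \right)} = 6 g^{2}$ ($p{\left(g \right)} = \left(g + g\right) \left(g + 2 g\right) = 2 g 3 g = 6 g^{2}$)
$p{\left(-3 \right)} 426 = 6 \left(-3\right)^{2} \cdot 426 = 6 \cdot 9 \cdot 426 = 54 \cdot 426 = 23004$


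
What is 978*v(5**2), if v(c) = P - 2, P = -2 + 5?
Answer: 978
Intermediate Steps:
P = 3
v(c) = 1 (v(c) = 3 - 2 = 1)
978*v(5**2) = 978*1 = 978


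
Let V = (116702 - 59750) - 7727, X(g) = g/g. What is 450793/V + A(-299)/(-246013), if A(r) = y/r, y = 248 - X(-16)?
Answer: 2550722516382/278529768275 ≈ 9.1578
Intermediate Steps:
X(g) = 1
V = 49225 (V = 56952 - 7727 = 49225)
y = 247 (y = 248 - 1*1 = 248 - 1 = 247)
A(r) = 247/r
450793/V + A(-299)/(-246013) = 450793/49225 + (247/(-299))/(-246013) = 450793*(1/49225) + (247*(-1/299))*(-1/246013) = 450793/49225 - 19/23*(-1/246013) = 450793/49225 + 19/5658299 = 2550722516382/278529768275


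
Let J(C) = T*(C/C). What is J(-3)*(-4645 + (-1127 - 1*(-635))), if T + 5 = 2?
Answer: 15411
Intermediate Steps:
T = -3 (T = -5 + 2 = -3)
J(C) = -3 (J(C) = -3*C/C = -3*1 = -3)
J(-3)*(-4645 + (-1127 - 1*(-635))) = -3*(-4645 + (-1127 - 1*(-635))) = -3*(-4645 + (-1127 + 635)) = -3*(-4645 - 492) = -3*(-5137) = 15411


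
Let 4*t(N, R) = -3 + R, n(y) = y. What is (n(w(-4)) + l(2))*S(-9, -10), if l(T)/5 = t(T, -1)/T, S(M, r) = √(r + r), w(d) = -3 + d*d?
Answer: 21*I*√5 ≈ 46.957*I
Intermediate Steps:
w(d) = -3 + d²
t(N, R) = -¾ + R/4 (t(N, R) = (-3 + R)/4 = -¾ + R/4)
S(M, r) = √2*√r (S(M, r) = √(2*r) = √2*√r)
l(T) = -5/T (l(T) = 5*((-¾ + (¼)*(-1))/T) = 5*((-¾ - ¼)/T) = 5*(-1/T) = -5/T)
(n(w(-4)) + l(2))*S(-9, -10) = ((-3 + (-4)²) - 5/2)*(√2*√(-10)) = ((-3 + 16) - 5*½)*(√2*(I*√10)) = (13 - 5/2)*(2*I*√5) = 21*(2*I*√5)/2 = 21*I*√5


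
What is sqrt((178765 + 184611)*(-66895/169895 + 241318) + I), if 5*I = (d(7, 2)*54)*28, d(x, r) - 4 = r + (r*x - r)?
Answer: 8*sqrt(39548179550545315595)/169895 ≈ 2.9612e+5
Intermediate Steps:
d(x, r) = 4 + r*x (d(x, r) = 4 + (r + (r*x - r)) = 4 + (r + (-r + r*x)) = 4 + r*x)
I = 27216/5 (I = (((4 + 2*7)*54)*28)/5 = (((4 + 14)*54)*28)/5 = ((18*54)*28)/5 = (972*28)/5 = (1/5)*27216 = 27216/5 ≈ 5443.2)
sqrt((178765 + 184611)*(-66895/169895 + 241318) + I) = sqrt((178765 + 184611)*(-66895/169895 + 241318) + 27216/5) = sqrt(363376*(-66895*1/169895 + 241318) + 27216/5) = sqrt(363376*(-13379/33979 + 241318) + 27216/5) = sqrt(363376*(8199730943/33979) + 27216/5) = sqrt(2979585431143568/33979 + 27216/5) = sqrt(14897928080490304/169895) = 8*sqrt(39548179550545315595)/169895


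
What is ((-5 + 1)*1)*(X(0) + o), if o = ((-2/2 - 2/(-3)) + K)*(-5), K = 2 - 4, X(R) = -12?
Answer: 4/3 ≈ 1.3333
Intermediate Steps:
K = -2
o = 35/3 (o = ((-2/2 - 2/(-3)) - 2)*(-5) = ((-2*½ - 2*(-⅓)) - 2)*(-5) = ((-1 + ⅔) - 2)*(-5) = (-⅓ - 2)*(-5) = -7/3*(-5) = 35/3 ≈ 11.667)
((-5 + 1)*1)*(X(0) + o) = ((-5 + 1)*1)*(-12 + 35/3) = -4*1*(-⅓) = -4*(-⅓) = 4/3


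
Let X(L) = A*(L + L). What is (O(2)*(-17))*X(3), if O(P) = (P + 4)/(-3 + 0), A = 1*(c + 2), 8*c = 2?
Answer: 459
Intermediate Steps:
c = ¼ (c = (⅛)*2 = ¼ ≈ 0.25000)
A = 9/4 (A = 1*(¼ + 2) = 1*(9/4) = 9/4 ≈ 2.2500)
X(L) = 9*L/2 (X(L) = 9*(L + L)/4 = 9*(2*L)/4 = 9*L/2)
O(P) = -4/3 - P/3 (O(P) = (4 + P)/(-3) = (4 + P)*(-⅓) = -4/3 - P/3)
(O(2)*(-17))*X(3) = ((-4/3 - ⅓*2)*(-17))*((9/2)*3) = ((-4/3 - ⅔)*(-17))*(27/2) = -2*(-17)*(27/2) = 34*(27/2) = 459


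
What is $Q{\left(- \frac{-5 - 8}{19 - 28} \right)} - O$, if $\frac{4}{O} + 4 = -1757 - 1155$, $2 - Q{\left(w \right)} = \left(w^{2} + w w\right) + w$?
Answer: $- \frac{530}{729} \approx -0.72702$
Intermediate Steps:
$Q{\left(w \right)} = 2 - w - 2 w^{2}$ ($Q{\left(w \right)} = 2 - \left(\left(w^{2} + w w\right) + w\right) = 2 - \left(\left(w^{2} + w^{2}\right) + w\right) = 2 - \left(2 w^{2} + w\right) = 2 - \left(w + 2 w^{2}\right) = 2 - w - 2 w^{2}$)
$O = - \frac{1}{729}$ ($O = \frac{4}{-4 - 2912} = \frac{4}{-2916} = 4 \left(- \frac{1}{2916}\right) = - \frac{1}{729} \approx -0.0013717$)
$Q{\left(- \frac{-5 - 8}{19 - 28} \right)} - O = \left(2 - - \frac{-5 - 8}{19 - 28} - 2 \left(- \frac{-5 - 8}{19 - 28}\right)^{2}\right) - - \frac{1}{729} = \left(2 - - \frac{-13}{-9} - 2 \left(- \frac{-13}{-9}\right)^{2}\right) + \frac{1}{729} = \left(2 - - \frac{\left(-13\right) \left(-1\right)}{9} - 2 \left(- \frac{\left(-13\right) \left(-1\right)}{9}\right)^{2}\right) + \frac{1}{729} = \left(2 - \left(-1\right) \frac{13}{9} - 2 \left(\left(-1\right) \frac{13}{9}\right)^{2}\right) + \frac{1}{729} = \left(2 - - \frac{13}{9} - 2 \left(- \frac{13}{9}\right)^{2}\right) + \frac{1}{729} = \left(2 + \frac{13}{9} - \frac{338}{81}\right) + \frac{1}{729} = - \frac{59}{81} + \frac{1}{729} = - \frac{530}{729}$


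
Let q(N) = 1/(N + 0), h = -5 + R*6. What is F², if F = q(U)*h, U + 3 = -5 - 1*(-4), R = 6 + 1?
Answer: 1369/16 ≈ 85.563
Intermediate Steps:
R = 7
h = 37 (h = -5 + 7*6 = -5 + 42 = 37)
U = -4 (U = -3 + (-5 - 1*(-4)) = -3 + (-5 + 4) = -3 - 1 = -4)
q(N) = 1/N
F = -37/4 (F = 37/(-4) = -¼*37 = -37/4 ≈ -9.2500)
F² = (-37/4)² = 1369/16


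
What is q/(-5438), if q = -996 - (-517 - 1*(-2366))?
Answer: 2845/5438 ≈ 0.52317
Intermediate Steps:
q = -2845 (q = -996 - (-517 + 2366) = -996 - 1*1849 = -996 - 1849 = -2845)
q/(-5438) = -2845/(-5438) = -2845*(-1/5438) = 2845/5438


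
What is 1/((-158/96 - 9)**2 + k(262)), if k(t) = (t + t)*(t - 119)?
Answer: 2304/172904449 ≈ 1.3325e-5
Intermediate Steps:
k(t) = 2*t*(-119 + t) (k(t) = (2*t)*(-119 + t) = 2*t*(-119 + t))
1/((-158/96 - 9)**2 + k(262)) = 1/((-158/96 - 9)**2 + 2*262*(-119 + 262)) = 1/((-158*1/96 - 9)**2 + 2*262*143) = 1/((-79/48 - 9)**2 + 74932) = 1/((-511/48)**2 + 74932) = 1/(261121/2304 + 74932) = 1/(172904449/2304) = 2304/172904449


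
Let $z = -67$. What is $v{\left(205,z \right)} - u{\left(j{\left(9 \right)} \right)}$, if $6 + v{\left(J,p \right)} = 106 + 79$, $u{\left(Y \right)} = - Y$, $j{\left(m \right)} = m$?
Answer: $188$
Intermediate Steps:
$v{\left(J,p \right)} = 179$ ($v{\left(J,p \right)} = -6 + \left(106 + 79\right) = -6 + 185 = 179$)
$v{\left(205,z \right)} - u{\left(j{\left(9 \right)} \right)} = 179 - \left(-1\right) 9 = 179 - -9 = 179 + 9 = 188$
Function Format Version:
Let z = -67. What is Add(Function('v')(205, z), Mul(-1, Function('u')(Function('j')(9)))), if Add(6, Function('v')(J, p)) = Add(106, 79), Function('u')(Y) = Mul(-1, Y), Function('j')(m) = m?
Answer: 188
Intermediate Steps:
Function('v')(J, p) = 179 (Function('v')(J, p) = Add(-6, Add(106, 79)) = Add(-6, 185) = 179)
Add(Function('v')(205, z), Mul(-1, Function('u')(Function('j')(9)))) = Add(179, Mul(-1, Mul(-1, 9))) = Add(179, Mul(-1, -9)) = Add(179, 9) = 188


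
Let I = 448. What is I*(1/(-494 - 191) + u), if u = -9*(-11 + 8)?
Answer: 8285312/685 ≈ 12095.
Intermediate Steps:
u = 27 (u = -9*(-3) = 27)
I*(1/(-494 - 191) + u) = 448*(1/(-494 - 191) + 27) = 448*(1/(-685) + 27) = 448*(-1/685 + 27) = 448*(18494/685) = 8285312/685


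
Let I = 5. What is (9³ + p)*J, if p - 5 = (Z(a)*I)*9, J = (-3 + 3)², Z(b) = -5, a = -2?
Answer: 0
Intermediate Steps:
J = 0 (J = 0² = 0)
p = -220 (p = 5 - 5*5*9 = 5 - 25*9 = 5 - 225 = -220)
(9³ + p)*J = (9³ - 220)*0 = (729 - 220)*0 = 509*0 = 0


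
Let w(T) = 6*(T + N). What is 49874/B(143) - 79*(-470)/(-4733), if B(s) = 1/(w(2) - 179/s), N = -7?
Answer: -95902639608/61529 ≈ -1.5587e+6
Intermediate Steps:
w(T) = -42 + 6*T (w(T) = 6*(T - 7) = 6*(-7 + T) = -42 + 6*T)
B(s) = 1/(-30 - 179/s) (B(s) = 1/((-42 + 6*2) - 179/s) = 1/((-42 + 12) - 179/s) = 1/(-30 - 179/s))
49874/B(143) - 79*(-470)/(-4733) = 49874/((-1*143/(179 + 30*143))) - 79*(-470)/(-4733) = 49874/((-1*143/(179 + 4290))) + 37130*(-1/4733) = 49874/((-1*143/4469)) - 37130/4733 = 49874/((-1*143*1/4469)) - 37130/4733 = 49874/(-143/4469) - 37130/4733 = 49874*(-4469/143) - 37130/4733 = -20262446/13 - 37130/4733 = -95902639608/61529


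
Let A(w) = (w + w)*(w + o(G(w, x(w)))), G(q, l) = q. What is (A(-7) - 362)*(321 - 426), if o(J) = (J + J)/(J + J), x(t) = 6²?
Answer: 29190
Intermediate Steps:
x(t) = 36
o(J) = 1 (o(J) = (2*J)/((2*J)) = (2*J)*(1/(2*J)) = 1)
A(w) = 2*w*(1 + w) (A(w) = (w + w)*(w + 1) = (2*w)*(1 + w) = 2*w*(1 + w))
(A(-7) - 362)*(321 - 426) = (2*(-7)*(1 - 7) - 362)*(321 - 426) = (2*(-7)*(-6) - 362)*(-105) = (84 - 362)*(-105) = -278*(-105) = 29190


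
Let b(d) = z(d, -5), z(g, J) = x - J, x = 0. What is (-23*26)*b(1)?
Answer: -2990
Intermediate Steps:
z(g, J) = -J (z(g, J) = 0 - J = -J)
b(d) = 5 (b(d) = -1*(-5) = 5)
(-23*26)*b(1) = -23*26*5 = -598*5 = -2990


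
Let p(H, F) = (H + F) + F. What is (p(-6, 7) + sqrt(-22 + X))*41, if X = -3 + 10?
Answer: 328 + 41*I*sqrt(15) ≈ 328.0 + 158.79*I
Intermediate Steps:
p(H, F) = H + 2*F (p(H, F) = (F + H) + F = H + 2*F)
X = 7
(p(-6, 7) + sqrt(-22 + X))*41 = ((-6 + 2*7) + sqrt(-22 + 7))*41 = ((-6 + 14) + sqrt(-15))*41 = (8 + I*sqrt(15))*41 = 328 + 41*I*sqrt(15)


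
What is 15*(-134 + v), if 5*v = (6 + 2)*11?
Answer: -1746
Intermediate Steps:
v = 88/5 (v = ((6 + 2)*11)/5 = (8*11)/5 = (⅕)*88 = 88/5 ≈ 17.600)
15*(-134 + v) = 15*(-134 + 88/5) = 15*(-582/5) = -1746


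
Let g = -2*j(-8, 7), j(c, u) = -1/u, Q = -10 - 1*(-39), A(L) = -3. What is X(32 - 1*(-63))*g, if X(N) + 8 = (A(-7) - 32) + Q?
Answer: -4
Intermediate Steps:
Q = 29 (Q = -10 + 39 = 29)
X(N) = -14 (X(N) = -8 + ((-3 - 32) + 29) = -8 + (-35 + 29) = -8 - 6 = -14)
g = 2/7 (g = -(-2)/7 = -2*(-1/7) = 2/7 ≈ 0.28571)
X(32 - 1*(-63))*g = -14*2/7 = -4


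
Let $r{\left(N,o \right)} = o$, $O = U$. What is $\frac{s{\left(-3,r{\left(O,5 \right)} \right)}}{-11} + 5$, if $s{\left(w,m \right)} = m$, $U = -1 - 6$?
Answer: $\frac{50}{11} \approx 4.5455$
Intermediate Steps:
$U = -7$ ($U = -1 - 6 = -7$)
$O = -7$
$\frac{s{\left(-3,r{\left(O,5 \right)} \right)}}{-11} + 5 = \frac{5}{-11} + 5 = 5 \left(- \frac{1}{11}\right) + 5 = - \frac{5}{11} + 5 = \frac{50}{11}$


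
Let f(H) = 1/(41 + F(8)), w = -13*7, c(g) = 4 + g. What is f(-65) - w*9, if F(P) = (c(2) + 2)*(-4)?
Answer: 7372/9 ≈ 819.11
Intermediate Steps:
F(P) = -32 (F(P) = ((4 + 2) + 2)*(-4) = (6 + 2)*(-4) = 8*(-4) = -32)
w = -91
f(H) = 1/9 (f(H) = 1/(41 - 32) = 1/9)
f(-65) - w*9 = 1/9 - (-91)*9 = 1/9 - 1*(-819) = 1/9 + 819 = 7372/9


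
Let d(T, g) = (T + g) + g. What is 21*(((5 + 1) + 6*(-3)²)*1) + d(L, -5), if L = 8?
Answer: 1258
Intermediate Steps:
d(T, g) = T + 2*g
21*(((5 + 1) + 6*(-3)²)*1) + d(L, -5) = 21*(((5 + 1) + 6*(-3)²)*1) + (8 + 2*(-5)) = 21*((6 + 6*9)*1) + (8 - 10) = 21*((6 + 54)*1) - 2 = 21*(60*1) - 2 = 21*60 - 2 = 1260 - 2 = 1258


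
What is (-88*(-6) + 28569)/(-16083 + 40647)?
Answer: 9699/8188 ≈ 1.1845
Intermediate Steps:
(-88*(-6) + 28569)/(-16083 + 40647) = (528 + 28569)/24564 = 29097*(1/24564) = 9699/8188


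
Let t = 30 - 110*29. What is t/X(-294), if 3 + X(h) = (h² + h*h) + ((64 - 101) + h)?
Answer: -1580/86269 ≈ -0.018315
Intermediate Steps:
X(h) = -40 + h + 2*h² (X(h) = -3 + ((h² + h*h) + ((64 - 101) + h)) = -3 + ((h² + h²) + (-37 + h)) = -3 + (2*h² + (-37 + h)) = -3 + (-37 + h + 2*h²) = -40 + h + 2*h²)
t = -3160 (t = 30 - 3190 = -3160)
t/X(-294) = -3160/(-40 - 294 + 2*(-294)²) = -3160/(-40 - 294 + 2*86436) = -3160/(-40 - 294 + 172872) = -3160/172538 = -3160*1/172538 = -1580/86269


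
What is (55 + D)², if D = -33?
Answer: 484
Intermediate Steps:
(55 + D)² = (55 - 33)² = 22² = 484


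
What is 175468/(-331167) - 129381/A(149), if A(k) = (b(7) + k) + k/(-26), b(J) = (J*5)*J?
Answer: -371928669254/1114376955 ≈ -333.75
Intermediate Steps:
b(J) = 5*J**2 (b(J) = (5*J)*J = 5*J**2)
A(k) = 245 + 25*k/26 (A(k) = (5*7**2 + k) + k/(-26) = (5*49 + k) + k*(-1/26) = (245 + k) - k/26 = 245 + 25*k/26)
175468/(-331167) - 129381/A(149) = 175468/(-331167) - 129381/(245 + (25/26)*149) = 175468*(-1/331167) - 129381/(245 + 3725/26) = -175468/331167 - 129381/10095/26 = -175468/331167 - 129381*26/10095 = -175468/331167 - 1121302/3365 = -371928669254/1114376955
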